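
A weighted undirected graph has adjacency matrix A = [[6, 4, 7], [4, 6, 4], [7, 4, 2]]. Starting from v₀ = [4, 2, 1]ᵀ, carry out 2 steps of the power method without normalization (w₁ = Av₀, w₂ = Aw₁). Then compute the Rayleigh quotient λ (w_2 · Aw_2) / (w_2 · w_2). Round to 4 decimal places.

λ ≈ 14.8354

w1 = Av₀ = (6·4 + 4·2 + 7·1; 4·4 + 6·2 + 4·1; 7·4 + 4·2 + 2·1) = (39, 32, 38)
w2 = Aw1 = (6·39 + 4·32 + 7·38; 4·39 + 6·32 + 4·38; 7·39 + 4·32 + 2·38) = (628, 500, 477)
Aw2 = (9107, 7420, 7350)
w2·Aw2 = 628·9107 + 500·7420 + 477·7350 = 12935146; w2·w2 = 628·628 + 500·500 + 477·477 = 871913
λ ≈ 12935146/871913 = 14.8354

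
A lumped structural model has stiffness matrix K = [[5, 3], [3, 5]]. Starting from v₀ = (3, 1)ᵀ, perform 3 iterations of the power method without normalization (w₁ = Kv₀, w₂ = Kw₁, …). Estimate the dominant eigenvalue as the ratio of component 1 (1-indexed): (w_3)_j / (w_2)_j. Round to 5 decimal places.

w1 = Kv₀ = (5·3 + 3·1; 3·3 + 5·1) = (18, 14)
w2 = Kw1 = (5·18 + 3·14; 3·18 + 5·14) = (132, 124)
w3 = Kw2 = (1032, 1016)
Ratio at component: 1032 / 132 = 7.81818

7.81818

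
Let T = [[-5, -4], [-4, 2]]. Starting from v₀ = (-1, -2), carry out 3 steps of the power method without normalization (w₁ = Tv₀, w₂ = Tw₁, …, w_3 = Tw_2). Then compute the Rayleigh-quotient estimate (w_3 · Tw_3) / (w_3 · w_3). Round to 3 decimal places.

w1 = Tv₀ = (13, 0)
w2 = Tw1 = (-65, -52)
w3 = Tw2 = (533, 156)
Tw3 = (-3289, -1820)
w3·Tw3 = 533·(-3289) + 156·(-1820) = -2036957; w3·w3 = 533·533 + 156·156 = 308425
λ ≈ -2036957/308425 = -6.604

λ ≈ -6.604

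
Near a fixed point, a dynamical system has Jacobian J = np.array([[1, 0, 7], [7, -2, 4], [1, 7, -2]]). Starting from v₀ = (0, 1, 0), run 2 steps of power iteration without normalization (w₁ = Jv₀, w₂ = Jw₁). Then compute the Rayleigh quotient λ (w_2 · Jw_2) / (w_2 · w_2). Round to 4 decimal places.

w1 = Jv₀ = (0, -2, 7)
w2 = Jw1 = (49, 32, -28)
Jw2 = (-147, 167, 329)
w2·Jw2 = 49·(-147) + 32·167 + (-28)·329 = -11071; w2·w2 = 49·49 + 32·32 + (-28)·(-28) = 4209
λ ≈ -11071/4209 = -2.6303

-2.6303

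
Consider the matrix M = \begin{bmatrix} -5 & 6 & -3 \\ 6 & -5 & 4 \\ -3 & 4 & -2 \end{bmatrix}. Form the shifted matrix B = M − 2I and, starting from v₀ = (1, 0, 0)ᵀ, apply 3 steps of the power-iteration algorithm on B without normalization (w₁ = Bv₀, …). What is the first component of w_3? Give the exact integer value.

B = M − 2I has rows (-7, 6, -3); (6, -7, 4); (-3, 4, -4)
w1 = Bv₀ = ((-7)·1 + 6·0 + (-3)·0; 6·1 + (-7)·0 + 4·0; (-3)·1 + 4·0 + (-4)·0) = (-7, 6, -3)
w2 = Bw1 = ((-7)·(-7) + 6·6 + (-3)·(-3); 6·(-7) + (-7)·6 + 4·(-3); (-3)·(-7) + 4·6 + (-4)·(-3)) = (94, -96, 57)
w3 = Bw2 = (-1405, 1464, -894)
Requested component of w3: -1405

-1405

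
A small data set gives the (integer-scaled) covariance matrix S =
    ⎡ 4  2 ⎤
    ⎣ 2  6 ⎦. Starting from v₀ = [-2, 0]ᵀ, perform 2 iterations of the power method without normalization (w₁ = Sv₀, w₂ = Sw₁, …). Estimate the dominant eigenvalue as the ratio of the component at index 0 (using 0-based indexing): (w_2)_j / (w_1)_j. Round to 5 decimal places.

w1 = Sv₀ = (4·(-2) + 2·0; 2·(-2) + 6·0) = (-8, -4)
w2 = Sw1 = (4·(-8) + 2·(-4); 2·(-8) + 6·(-4)) = (-40, -40)
Ratio at component: -40 / -8 = 5.00000

λ ≈ 5.00000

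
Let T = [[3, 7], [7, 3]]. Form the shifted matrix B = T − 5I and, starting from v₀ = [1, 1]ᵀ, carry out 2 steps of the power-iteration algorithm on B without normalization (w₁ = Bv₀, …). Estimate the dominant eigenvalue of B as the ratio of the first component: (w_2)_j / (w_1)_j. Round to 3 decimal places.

μ ≈ 5.000

B = T − 5I has rows (-2, 7); (7, -2)
w1 = Bv₀ = (5, 5)
w2 = Bw1 = (25, 25)
Ratio: 25/5 = 5.000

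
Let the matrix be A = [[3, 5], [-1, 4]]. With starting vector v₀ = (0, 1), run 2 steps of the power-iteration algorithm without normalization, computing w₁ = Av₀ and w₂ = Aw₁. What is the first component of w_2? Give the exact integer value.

w1 = Av₀ = (5, 4)
w2 = Aw1 = (35, 11)
The requested component of w2 is 35.

35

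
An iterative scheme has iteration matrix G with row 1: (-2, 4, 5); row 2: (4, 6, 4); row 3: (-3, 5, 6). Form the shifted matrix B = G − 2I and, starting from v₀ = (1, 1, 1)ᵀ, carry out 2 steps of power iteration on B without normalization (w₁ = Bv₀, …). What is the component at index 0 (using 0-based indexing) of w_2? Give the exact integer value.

58

B = G − 2I has rows (-4, 4, 5); (4, 4, 4); (-3, 5, 4)
w1 = Bv₀ = ((-4)·1 + 4·1 + 5·1; 4·1 + 4·1 + 4·1; (-3)·1 + 5·1 + 4·1) = (5, 12, 6)
w2 = Bw1 = ((-4)·5 + 4·12 + 5·6; 4·5 + 4·12 + 4·6; (-3)·5 + 5·12 + 4·6) = (58, 92, 69)
Requested component of w2: 58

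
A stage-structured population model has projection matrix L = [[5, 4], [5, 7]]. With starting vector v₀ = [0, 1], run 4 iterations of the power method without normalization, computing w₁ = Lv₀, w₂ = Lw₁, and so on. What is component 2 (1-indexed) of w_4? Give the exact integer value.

7641

w1 = Lv₀ = (4, 7)
w2 = Lw1 = (48, 69)
w3 = Lw2 = (516, 723)
w4 = Lw3 = (5472, 7641)
The requested component of w4 is 7641.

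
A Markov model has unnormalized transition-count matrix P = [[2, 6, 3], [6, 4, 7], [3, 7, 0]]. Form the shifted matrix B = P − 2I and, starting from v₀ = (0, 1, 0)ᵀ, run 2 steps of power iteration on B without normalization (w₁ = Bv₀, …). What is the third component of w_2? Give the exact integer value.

B = P − 2I has rows (0, 6, 3); (6, 2, 7); (3, 7, -2)
w1 = Bv₀ = (0·0 + 6·1 + 3·0; 6·0 + 2·1 + 7·0; 3·0 + 7·1 + (-2)·0) = (6, 2, 7)
w2 = Bw1 = (0·6 + 6·2 + 3·7; 6·6 + 2·2 + 7·7; 3·6 + 7·2 + (-2)·7) = (33, 89, 18)
Requested component of w2: 18

18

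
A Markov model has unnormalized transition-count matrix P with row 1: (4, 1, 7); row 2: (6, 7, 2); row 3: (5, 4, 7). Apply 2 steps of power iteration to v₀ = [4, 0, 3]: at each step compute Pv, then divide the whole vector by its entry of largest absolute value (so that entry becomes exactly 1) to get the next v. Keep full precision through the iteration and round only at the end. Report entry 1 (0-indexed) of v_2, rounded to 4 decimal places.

Pv0 = (37.00000, 30.00000, 41.00000); divide by 41.00000 → v1 = (0.90244, 0.73171, 1.00000)
Pv1 = (11.34146, 12.53659, 14.43902); divide by 14.43902 → v2 = (0.78547, 0.86824, 1.00000)
Requested entry of v2: 514/592 = 0.8682

0.8682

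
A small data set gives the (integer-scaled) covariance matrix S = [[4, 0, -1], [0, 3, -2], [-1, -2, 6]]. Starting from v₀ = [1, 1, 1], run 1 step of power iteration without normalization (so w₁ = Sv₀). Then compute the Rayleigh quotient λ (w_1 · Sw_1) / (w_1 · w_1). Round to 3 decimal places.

w1 = Sv₀ = (4·1 + 0·1 + (-1)·1; 0·1 + 3·1 + (-2)·1; (-1)·1 + (-2)·1 + 6·1) = (3, 1, 3)
Sw1 = (9, -3, 13)
w1·Sw1 = 3·9 + 1·(-3) + 3·13 = 63; w1·w1 = 3·3 + 1·1 + 3·3 = 19
λ ≈ 63/19 = 3.316

3.316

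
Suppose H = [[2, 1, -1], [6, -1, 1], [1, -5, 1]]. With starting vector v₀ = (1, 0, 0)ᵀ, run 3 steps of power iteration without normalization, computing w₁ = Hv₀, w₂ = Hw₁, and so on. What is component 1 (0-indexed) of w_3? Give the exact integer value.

w1 = Hv₀ = (2·1 + 1·0 + (-1)·0; 6·1 + (-1)·0 + 1·0; 1·1 + (-5)·0 + 1·0) = (2, 6, 1)
w2 = Hw1 = (2·2 + 1·6 + (-1)·1; 6·2 + (-1)·6 + 1·1; 1·2 + (-5)·6 + 1·1) = (9, 7, -27)
w3 = Hw2 = (52, 20, -53)
The requested component of w3 is 20.

20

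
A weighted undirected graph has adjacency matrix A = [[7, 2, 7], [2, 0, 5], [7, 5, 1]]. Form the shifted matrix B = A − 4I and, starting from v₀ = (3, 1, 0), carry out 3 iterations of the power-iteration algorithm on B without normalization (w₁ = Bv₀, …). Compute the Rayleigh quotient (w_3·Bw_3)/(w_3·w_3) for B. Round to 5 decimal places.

B = A − 4I has rows (3, 2, 7); (2, -4, 5); (7, 5, -3)
w1 = Bv₀ = (3·3 + 2·1 + 7·0; 2·3 + (-4)·1 + 5·0; 7·3 + 5·1 + (-3)·0) = (11, 2, 26)
w2 = Bw1 = (3·11 + 2·2 + 7·26; 2·11 + (-4)·2 + 5·26; 7·11 + 5·2 + (-3)·26) = (219, 144, 9)
w3 = Bw2 = (1008, -93, 2226)
Bw3 = (18420, 13518, -87)
w3·Bw3 = 17116524; w3·w3 = 5979789; μ ≈ 17116524/5979789 = 2.86240

2.86240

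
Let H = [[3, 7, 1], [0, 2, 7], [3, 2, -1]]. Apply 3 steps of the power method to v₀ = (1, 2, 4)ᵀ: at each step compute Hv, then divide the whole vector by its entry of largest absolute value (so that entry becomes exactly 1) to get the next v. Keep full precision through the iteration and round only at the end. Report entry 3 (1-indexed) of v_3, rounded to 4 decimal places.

0.5765

Hv0 = (21.00000, 32.00000, 3.00000); divide by 32.00000 → v1 = (0.65625, 1.00000, 0.09375)
Hv1 = (9.06250, 2.65625, 3.87500); divide by 9.06250 → v2 = (1.00000, 0.29310, 0.42759)
Hv2 = (5.47931, 3.57931, 3.15862); divide by 5.47931 → v3 = (1.00000, 0.65324, 0.57646)
Requested entry of v3: 916/1589 = 0.5765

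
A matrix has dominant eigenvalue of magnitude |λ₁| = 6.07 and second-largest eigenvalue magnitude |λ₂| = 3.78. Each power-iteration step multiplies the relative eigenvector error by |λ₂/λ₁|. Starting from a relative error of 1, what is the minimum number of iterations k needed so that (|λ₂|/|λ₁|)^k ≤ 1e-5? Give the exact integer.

|λ₂/λ₁| = 3.78/6.07 = 0.62273
Need k ≥ ln(1e-5) / ln(0.62273) = -11.5129 / -0.4736 ≈ 24.308
Smallest integer k satisfying the bound: 25

25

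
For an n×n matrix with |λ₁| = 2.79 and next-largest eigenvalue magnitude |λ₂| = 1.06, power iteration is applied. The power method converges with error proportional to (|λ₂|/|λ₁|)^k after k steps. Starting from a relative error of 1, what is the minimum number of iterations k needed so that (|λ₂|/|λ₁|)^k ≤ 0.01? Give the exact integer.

5

|λ₂/λ₁| = 1.06/2.79 = 0.37993
Need k ≥ ln(0.01) / ln(0.37993) = -4.6052 / -0.9678 ≈ 4.759
Smallest integer k satisfying the bound: 5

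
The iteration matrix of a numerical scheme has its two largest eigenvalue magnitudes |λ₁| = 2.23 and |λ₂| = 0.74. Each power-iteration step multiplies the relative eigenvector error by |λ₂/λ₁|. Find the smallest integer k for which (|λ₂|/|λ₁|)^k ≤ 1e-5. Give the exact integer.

11

|λ₂/λ₁| = 0.74/2.23 = 0.33184
Need k ≥ ln(1e-5) / ln(0.33184) = -11.5129 / -1.1031 ≈ 10.437
Smallest integer k satisfying the bound: 11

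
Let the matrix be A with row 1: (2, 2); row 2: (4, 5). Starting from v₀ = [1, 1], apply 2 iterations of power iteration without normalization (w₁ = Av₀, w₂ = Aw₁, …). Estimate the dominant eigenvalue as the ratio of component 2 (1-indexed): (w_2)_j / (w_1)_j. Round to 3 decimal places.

λ ≈ 6.778

w1 = Av₀ = (4, 9)
w2 = Aw1 = (26, 61)
Ratio at component: 61 / 9 = 6.778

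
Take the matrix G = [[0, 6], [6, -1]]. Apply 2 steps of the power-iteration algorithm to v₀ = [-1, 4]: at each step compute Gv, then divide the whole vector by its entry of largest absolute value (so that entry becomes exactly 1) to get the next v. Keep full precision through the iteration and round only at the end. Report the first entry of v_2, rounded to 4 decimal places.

Gv0 = (24.00000, -10.00000); divide by 24.00000 → v1 = (1.00000, -0.41667)
Gv1 = (-2.50000, 6.41667); divide by 6.41667 → v2 = (-0.38961, 1.00000)
Requested entry of v2: -60/154 = -0.3896

-0.3896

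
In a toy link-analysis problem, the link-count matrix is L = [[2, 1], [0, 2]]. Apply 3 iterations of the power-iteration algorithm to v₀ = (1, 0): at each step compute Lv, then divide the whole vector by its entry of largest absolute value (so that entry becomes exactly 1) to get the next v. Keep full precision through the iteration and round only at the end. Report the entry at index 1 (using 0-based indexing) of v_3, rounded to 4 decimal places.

Lv0 = (2.00000, 0.00000); divide by 2.00000 → v1 = (1.00000, 0.00000)
Lv1 = (2.00000, 0.00000); divide by 2.00000 → v2 = (1.00000, 0.00000)
Lv2 = (2.00000, 0.00000); divide by 2.00000 → v3 = (1.00000, 0.00000)
Requested entry of v3: 0/8 = 0.0000

0.0000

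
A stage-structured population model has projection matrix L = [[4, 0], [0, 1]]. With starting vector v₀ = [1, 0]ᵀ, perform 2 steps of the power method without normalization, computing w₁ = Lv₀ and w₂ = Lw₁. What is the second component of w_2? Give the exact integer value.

0

w1 = Lv₀ = (4, 0)
w2 = Lw1 = (16, 0)
The requested component of w2 is 0.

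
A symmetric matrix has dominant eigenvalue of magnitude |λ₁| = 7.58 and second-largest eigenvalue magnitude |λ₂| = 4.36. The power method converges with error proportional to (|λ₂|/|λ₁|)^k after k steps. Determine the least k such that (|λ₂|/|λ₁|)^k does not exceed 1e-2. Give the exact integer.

9

|λ₂/λ₁| = 4.36/7.58 = 0.57520
Need k ≥ ln(1e-2) / ln(0.57520) = -4.6052 / -0.5530 ≈ 8.327
Smallest integer k satisfying the bound: 9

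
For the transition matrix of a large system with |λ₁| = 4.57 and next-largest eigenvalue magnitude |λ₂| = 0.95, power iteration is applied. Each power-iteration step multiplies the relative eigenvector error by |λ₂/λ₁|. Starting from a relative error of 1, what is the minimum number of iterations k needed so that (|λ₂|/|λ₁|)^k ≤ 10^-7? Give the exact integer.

11

|λ₂/λ₁| = 0.95/4.57 = 0.20788
Need k ≥ ln(10^-7) / ln(0.20788) = -16.1181 / -1.5708 ≈ 10.261
Smallest integer k satisfying the bound: 11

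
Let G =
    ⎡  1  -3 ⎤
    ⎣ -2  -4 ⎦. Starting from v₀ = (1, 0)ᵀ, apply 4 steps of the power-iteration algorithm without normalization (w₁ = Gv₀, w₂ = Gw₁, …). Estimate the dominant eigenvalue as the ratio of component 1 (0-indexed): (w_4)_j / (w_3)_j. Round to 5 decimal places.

λ ≈ -4.57895

w1 = Gv₀ = (1, -2)
w2 = Gw1 = (7, 6)
w3 = Gw2 = (-11, -38)
w4 = Gw3 = (103, 174)
Ratio at component: 174 / -38 = -4.57895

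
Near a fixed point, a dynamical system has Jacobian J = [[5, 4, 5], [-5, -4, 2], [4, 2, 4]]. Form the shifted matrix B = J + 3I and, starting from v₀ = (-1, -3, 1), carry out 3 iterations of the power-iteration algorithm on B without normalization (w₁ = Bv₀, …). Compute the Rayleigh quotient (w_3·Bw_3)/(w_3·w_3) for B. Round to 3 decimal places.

B = J + 3I has rows (8, 4, 5); (-5, -1, 2); (4, 2, 7)
w1 = Bv₀ = (8·(-1) + 4·(-3) + 5·1; (-5)·(-1) + (-1)·(-3) + 2·1; 4·(-1) + 2·(-3) + 7·1) = (-15, 10, -3)
w2 = Bw1 = (8·(-15) + 4·10 + 5·(-3); (-5)·(-15) + (-1)·10 + 2·(-3); 4·(-15) + 2·10 + 7·(-3)) = (-95, 59, -61)
w3 = Bw2 = (-829, 294, -689)
Bw3 = (-8901, 2473, -7551)
w3·Bw3 = 13308630; w3·w3 = 1248398; μ ≈ 13308630/1248398 = 10.661

μ ≈ 10.661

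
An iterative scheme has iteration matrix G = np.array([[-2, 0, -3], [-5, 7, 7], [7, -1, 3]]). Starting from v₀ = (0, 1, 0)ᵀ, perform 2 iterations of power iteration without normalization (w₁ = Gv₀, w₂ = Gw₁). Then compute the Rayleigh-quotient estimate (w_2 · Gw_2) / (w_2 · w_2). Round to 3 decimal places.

4.997

w1 = Gv₀ = ((-2)·0 + 0·1 + (-3)·0; (-5)·0 + 7·1 + 7·0; 7·0 + (-1)·1 + 3·0) = (0, 7, -1)
w2 = Gw1 = ((-2)·0 + 0·7 + (-3)·(-1); (-5)·0 + 7·7 + 7·(-1); 7·0 + (-1)·7 + 3·(-1)) = (3, 42, -10)
Gw2 = (24, 209, -51)
w2·Gw2 = 3·24 + 42·209 + (-10)·(-51) = 9360; w2·w2 = 3·3 + 42·42 + (-10)·(-10) = 1873
λ ≈ 9360/1873 = 4.997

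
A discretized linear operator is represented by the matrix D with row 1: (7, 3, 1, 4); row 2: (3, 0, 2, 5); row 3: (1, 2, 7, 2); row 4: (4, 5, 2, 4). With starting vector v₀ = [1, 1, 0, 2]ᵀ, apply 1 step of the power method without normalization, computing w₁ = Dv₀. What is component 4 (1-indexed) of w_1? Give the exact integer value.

w1 = Dv₀ = (18, 13, 7, 17)
The requested component of w1 is 17.

17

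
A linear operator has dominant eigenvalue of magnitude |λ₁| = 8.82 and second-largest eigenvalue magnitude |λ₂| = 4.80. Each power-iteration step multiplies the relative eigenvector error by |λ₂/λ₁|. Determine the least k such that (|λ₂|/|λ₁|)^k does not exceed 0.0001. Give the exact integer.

|λ₂/λ₁| = 4.80/8.82 = 0.54422
Need k ≥ ln(0.0001) / ln(0.54422) = -9.2103 / -0.6084 ≈ 15.138
Smallest integer k satisfying the bound: 16

16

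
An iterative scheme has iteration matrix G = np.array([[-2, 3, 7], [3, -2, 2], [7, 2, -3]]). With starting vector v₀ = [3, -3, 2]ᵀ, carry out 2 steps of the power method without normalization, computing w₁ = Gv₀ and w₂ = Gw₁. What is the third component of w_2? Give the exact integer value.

w1 = Gv₀ = ((-2)·3 + 3·(-3) + 7·2; 3·3 + (-2)·(-3) + 2·2; 7·3 + 2·(-3) + (-3)·2) = (-1, 19, 9)
w2 = Gw1 = ((-2)·(-1) + 3·19 + 7·9; 3·(-1) + (-2)·19 + 2·9; 7·(-1) + 2·19 + (-3)·9) = (122, -23, 4)
The requested component of w2 is 4.

4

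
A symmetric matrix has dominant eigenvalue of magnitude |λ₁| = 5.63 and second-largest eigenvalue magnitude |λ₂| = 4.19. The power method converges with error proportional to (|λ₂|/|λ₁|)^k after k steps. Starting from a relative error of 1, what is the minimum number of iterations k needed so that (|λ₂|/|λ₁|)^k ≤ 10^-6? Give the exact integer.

47

|λ₂/λ₁| = 4.19/5.63 = 0.74423
Need k ≥ ln(10^-6) / ln(0.74423) = -13.8155 / -0.2954 ≈ 46.767
Smallest integer k satisfying the bound: 47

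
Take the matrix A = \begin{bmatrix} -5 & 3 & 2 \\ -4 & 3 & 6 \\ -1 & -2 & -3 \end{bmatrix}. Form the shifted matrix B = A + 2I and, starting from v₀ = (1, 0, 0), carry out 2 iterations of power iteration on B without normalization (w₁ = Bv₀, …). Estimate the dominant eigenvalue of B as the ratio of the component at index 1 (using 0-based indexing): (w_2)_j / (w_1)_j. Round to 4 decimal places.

3.5000

B = A + 2I has rows (-3, 3, 2); (-4, 5, 6); (-1, -2, -1)
w1 = Bv₀ = ((-3)·1 + 3·0 + 2·0; (-4)·1 + 5·0 + 6·0; (-1)·1 + (-2)·0 + (-1)·0) = (-3, -4, -1)
w2 = Bw1 = ((-3)·(-3) + 3·(-4) + 2·(-1); (-4)·(-3) + 5·(-4) + 6·(-1); (-1)·(-3) + (-2)·(-4) + (-1)·(-1)) = (-5, -14, 12)
Ratio: -14/-4 = 3.5000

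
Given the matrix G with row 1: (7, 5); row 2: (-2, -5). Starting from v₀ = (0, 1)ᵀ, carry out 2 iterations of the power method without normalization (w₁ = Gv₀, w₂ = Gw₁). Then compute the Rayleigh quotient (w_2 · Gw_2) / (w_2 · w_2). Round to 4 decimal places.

w1 = Gv₀ = (5, -5)
w2 = Gw1 = (10, 15)
Gw2 = (145, -95)
w2·Gw2 = 10·145 + 15·(-95) = 25; w2·w2 = 10·10 + 15·15 = 325
λ ≈ 25/325 = 0.0769

λ ≈ 0.0769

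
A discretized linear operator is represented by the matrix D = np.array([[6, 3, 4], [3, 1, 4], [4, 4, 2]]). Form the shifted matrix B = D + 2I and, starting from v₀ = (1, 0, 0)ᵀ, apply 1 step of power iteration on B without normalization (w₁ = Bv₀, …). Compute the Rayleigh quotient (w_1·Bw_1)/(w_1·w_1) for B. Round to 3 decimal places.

12.348

B = D + 2I has rows (8, 3, 4); (3, 3, 4); (4, 4, 4)
w1 = Bv₀ = (8·1 + 3·0 + 4·0; 3·1 + 3·0 + 4·0; 4·1 + 4·0 + 4·0) = (8, 3, 4)
Bw1 = (89, 49, 60)
w1·Bw1 = 1099; w1·w1 = 89; μ ≈ 1099/89 = 12.348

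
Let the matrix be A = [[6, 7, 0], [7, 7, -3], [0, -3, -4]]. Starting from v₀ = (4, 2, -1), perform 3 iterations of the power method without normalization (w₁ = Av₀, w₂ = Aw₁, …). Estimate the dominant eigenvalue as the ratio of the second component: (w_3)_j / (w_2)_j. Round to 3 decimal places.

14.124

w1 = Av₀ = (6·4 + 7·2 + 0·(-1); 7·4 + 7·2 + (-3)·(-1); 0·4 + (-3)·2 + (-4)·(-1)) = (38, 45, -2)
w2 = Aw1 = (6·38 + 7·45 + 0·(-2); 7·38 + 7·45 + (-3)·(-2); 0·38 + (-3)·45 + (-4)·(-2)) = (543, 587, -127)
w3 = Aw2 = (7367, 8291, -1253)
Ratio at component: 8291 / 587 = 14.124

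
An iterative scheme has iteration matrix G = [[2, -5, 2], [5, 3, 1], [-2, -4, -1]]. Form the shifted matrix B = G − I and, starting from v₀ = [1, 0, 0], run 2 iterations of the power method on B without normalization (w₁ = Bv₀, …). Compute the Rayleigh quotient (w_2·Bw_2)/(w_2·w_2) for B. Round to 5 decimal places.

0.92091

B = G − I has rows (1, -5, 2); (5, 2, 1); (-2, -4, -2)
w1 = Bv₀ = (1·1 + (-5)·0 + 2·0; 5·1 + 2·0 + 1·0; (-2)·1 + (-4)·0 + (-2)·0) = (1, 5, -2)
w2 = Bw1 = (1·1 + (-5)·5 + 2·(-2); 5·1 + 2·5 + 1·(-2); (-2)·1 + (-4)·5 + (-2)·(-2)) = (-28, 13, -18)
Bw2 = (-129, -132, 40)
w2·Bw2 = 1176; w2·w2 = 1277; μ ≈ 1176/1277 = 0.92091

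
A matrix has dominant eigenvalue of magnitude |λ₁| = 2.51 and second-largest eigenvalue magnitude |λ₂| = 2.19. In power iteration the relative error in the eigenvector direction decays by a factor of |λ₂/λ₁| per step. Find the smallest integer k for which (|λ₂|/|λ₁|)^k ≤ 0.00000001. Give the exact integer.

|λ₂/λ₁| = 2.19/2.51 = 0.87251
Need k ≥ ln(0.00000001) / ln(0.87251) = -18.4207 / -0.1364 ≈ 135.068
Smallest integer k satisfying the bound: 136

136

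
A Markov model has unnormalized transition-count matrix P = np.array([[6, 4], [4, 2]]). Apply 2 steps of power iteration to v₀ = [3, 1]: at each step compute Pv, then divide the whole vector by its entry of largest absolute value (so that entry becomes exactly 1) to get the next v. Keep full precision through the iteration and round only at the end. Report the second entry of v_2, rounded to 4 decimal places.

Pv0 = (22.00000, 14.00000); divide by 22.00000 → v1 = (1.00000, 0.63636)
Pv1 = (8.54545, 5.27273); divide by 8.54545 → v2 = (1.00000, 0.61702)
Requested entry of v2: 116/188 = 0.6170

0.6170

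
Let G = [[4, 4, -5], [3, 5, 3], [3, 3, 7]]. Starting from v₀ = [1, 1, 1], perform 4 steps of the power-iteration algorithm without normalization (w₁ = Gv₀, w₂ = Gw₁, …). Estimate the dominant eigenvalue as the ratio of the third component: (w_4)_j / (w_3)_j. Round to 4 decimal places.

8.4790

w1 = Gv₀ = (4·1 + 4·1 + (-5)·1; 3·1 + 5·1 + 3·1; 3·1 + 3·1 + 7·1) = (3, 11, 13)
w2 = Gw1 = (4·3 + 4·11 + (-5)·13; 3·3 + 5·11 + 3·13; 3·3 + 3·11 + 7·13) = (-9, 103, 133)
w3 = Gw2 = (-289, 887, 1213)
w4 = Gw3 = (-3673, 7207, 10285)
Ratio at component: 10285 / 1213 = 8.4790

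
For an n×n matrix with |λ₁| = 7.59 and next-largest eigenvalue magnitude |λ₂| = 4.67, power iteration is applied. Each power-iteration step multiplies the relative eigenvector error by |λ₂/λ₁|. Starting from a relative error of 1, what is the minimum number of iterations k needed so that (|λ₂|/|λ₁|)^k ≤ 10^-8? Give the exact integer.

38

|λ₂/λ₁| = 4.67/7.59 = 0.61528
Need k ≥ ln(10^-8) / ln(0.61528) = -18.4207 / -0.4857 ≈ 37.928
Smallest integer k satisfying the bound: 38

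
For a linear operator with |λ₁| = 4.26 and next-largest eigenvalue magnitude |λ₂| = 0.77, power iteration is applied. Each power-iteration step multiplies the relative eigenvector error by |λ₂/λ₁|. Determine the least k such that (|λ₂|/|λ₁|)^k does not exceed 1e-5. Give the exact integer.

|λ₂/λ₁| = 0.77/4.26 = 0.18075
Need k ≥ ln(1e-5) / ln(0.18075) = -11.5129 / -1.7106 ≈ 6.730
Smallest integer k satisfying the bound: 7

7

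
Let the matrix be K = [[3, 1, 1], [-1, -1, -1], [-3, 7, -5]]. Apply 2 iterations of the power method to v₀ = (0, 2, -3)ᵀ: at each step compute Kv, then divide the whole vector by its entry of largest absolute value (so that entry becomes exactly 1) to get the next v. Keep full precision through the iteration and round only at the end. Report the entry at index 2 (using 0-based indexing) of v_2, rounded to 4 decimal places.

1.0000

Kv0 = (-1.00000, 1.00000, 29.00000); divide by 29.00000 → v1 = (-0.03448, 0.03448, 1.00000)
Kv1 = (0.93103, -1.00000, -4.65517); divide by -4.65517 → v2 = (-0.20000, 0.21481, 1.00000)
Requested entry of v2: -135/-135 = 1.0000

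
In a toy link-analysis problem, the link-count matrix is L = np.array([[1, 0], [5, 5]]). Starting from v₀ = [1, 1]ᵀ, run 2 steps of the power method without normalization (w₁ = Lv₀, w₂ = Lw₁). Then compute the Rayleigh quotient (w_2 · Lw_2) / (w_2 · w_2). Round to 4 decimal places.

5.0896

w1 = Lv₀ = (1, 10)
w2 = Lw1 = (1, 55)
Lw2 = (1, 280)
w2·Lw2 = 1·1 + 55·280 = 15401; w2·w2 = 1·1 + 55·55 = 3026
λ ≈ 15401/3026 = 5.0896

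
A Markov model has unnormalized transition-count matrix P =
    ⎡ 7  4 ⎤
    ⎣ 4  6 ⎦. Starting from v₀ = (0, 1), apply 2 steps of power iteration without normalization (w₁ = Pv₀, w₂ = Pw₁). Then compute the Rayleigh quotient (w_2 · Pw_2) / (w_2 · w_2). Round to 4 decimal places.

λ ≈ 10.5000

w1 = Pv₀ = (7·0 + 4·1; 4·0 + 6·1) = (4, 6)
w2 = Pw1 = (7·4 + 4·6; 4·4 + 6·6) = (52, 52)
Pw2 = (572, 520)
w2·Pw2 = 52·572 + 52·520 = 56784; w2·w2 = 52·52 + 52·52 = 5408
λ ≈ 56784/5408 = 10.5000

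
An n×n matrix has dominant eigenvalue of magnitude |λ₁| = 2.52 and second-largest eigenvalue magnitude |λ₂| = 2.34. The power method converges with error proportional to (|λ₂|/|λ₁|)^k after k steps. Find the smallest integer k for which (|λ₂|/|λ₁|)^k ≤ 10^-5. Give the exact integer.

156

|λ₂/λ₁| = 2.34/2.52 = 0.92857
Need k ≥ ln(10^-5) / ln(0.92857) = -11.5129 / -0.0741 ≈ 155.353
Smallest integer k satisfying the bound: 156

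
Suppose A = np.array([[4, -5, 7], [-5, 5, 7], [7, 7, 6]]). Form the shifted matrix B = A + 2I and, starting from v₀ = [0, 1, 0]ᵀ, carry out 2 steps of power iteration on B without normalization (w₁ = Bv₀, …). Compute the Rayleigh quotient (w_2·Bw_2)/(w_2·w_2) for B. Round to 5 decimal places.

13.36845

B = A + 2I has rows (6, -5, 7); (-5, 7, 7); (7, 7, 8)
w1 = Bv₀ = (6·0 + (-5)·1 + 7·0; (-5)·0 + 7·1 + 7·0; 7·0 + 7·1 + 8·0) = (-5, 7, 7)
w2 = Bw1 = (6·(-5) + (-5)·7 + 7·7; (-5)·(-5) + 7·7 + 7·7; 7·(-5) + 7·7 + 8·7) = (-16, 123, 70)
Bw2 = (-221, 1431, 1309)
w2·Bw2 = 271179; w2·w2 = 20285; μ ≈ 271179/20285 = 13.36845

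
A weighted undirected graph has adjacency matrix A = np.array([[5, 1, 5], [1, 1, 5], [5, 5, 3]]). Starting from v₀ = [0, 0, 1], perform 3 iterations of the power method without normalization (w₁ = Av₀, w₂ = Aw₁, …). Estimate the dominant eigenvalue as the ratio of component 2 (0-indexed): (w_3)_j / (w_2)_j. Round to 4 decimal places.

8.9322

w1 = Av₀ = (5·0 + 1·0 + 5·1; 1·0 + 1·0 + 5·1; 5·0 + 5·0 + 3·1) = (5, 5, 3)
w2 = Aw1 = (5·5 + 1·5 + 5·3; 1·5 + 1·5 + 5·3; 5·5 + 5·5 + 3·3) = (45, 25, 59)
w3 = Aw2 = (545, 365, 527)
Ratio at component: 527 / 59 = 8.9322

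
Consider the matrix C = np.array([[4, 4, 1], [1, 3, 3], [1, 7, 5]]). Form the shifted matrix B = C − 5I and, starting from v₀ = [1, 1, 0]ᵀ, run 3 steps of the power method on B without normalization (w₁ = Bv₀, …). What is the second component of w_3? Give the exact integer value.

B = C − 5I has rows (-1, 4, 1); (1, -2, 3); (1, 7, 0)
w1 = Bv₀ = (3, -1, 8)
w2 = Bw1 = (1, 29, -4)
w3 = Bw2 = (111, -69, 204)
Requested component of w3: -69

-69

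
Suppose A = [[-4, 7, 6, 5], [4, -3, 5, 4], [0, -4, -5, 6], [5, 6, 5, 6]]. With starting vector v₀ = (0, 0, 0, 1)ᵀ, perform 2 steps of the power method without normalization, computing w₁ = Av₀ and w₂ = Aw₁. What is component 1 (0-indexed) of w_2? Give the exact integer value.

62

w1 = Av₀ = (5, 4, 6, 6)
w2 = Aw1 = (74, 62, -10, 115)
The requested component of w2 is 62.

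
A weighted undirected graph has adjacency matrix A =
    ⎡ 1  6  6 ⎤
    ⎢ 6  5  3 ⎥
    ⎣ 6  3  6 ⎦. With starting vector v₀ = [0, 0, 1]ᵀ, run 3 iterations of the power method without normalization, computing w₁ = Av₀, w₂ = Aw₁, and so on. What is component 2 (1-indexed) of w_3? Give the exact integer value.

w1 = Av₀ = (6, 3, 6)
w2 = Aw1 = (60, 69, 81)
w3 = Aw2 = (960, 948, 1053)
The requested component of w3 is 948.

948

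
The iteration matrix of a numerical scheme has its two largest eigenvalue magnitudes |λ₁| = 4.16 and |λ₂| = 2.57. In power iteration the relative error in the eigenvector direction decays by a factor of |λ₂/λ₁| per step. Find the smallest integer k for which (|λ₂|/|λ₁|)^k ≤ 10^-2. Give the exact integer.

10

|λ₂/λ₁| = 2.57/4.16 = 0.61779
Need k ≥ ln(10^-2) / ln(0.61779) = -4.6052 / -0.4816 ≈ 9.562
Smallest integer k satisfying the bound: 10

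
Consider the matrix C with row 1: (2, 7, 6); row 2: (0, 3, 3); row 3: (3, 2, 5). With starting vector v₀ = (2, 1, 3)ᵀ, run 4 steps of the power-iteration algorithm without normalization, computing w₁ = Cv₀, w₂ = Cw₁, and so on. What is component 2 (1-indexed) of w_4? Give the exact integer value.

9519

w1 = Cv₀ = (2·2 + 7·1 + 6·3; 0·2 + 3·1 + 3·3; 3·2 + 2·1 + 5·3) = (29, 12, 23)
w2 = Cw1 = (2·29 + 7·12 + 6·23; 0·29 + 3·12 + 3·23; 3·29 + 2·12 + 5·23) = (280, 105, 226)
w3 = Cw2 = (2651, 993, 2180)
w4 = Cw3 = (25333, 9519, 20839)
The requested component of w4 is 9519.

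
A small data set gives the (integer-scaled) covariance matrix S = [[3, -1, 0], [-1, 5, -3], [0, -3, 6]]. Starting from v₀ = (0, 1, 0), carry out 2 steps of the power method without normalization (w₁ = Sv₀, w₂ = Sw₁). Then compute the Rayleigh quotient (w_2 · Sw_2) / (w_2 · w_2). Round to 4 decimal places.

w1 = Sv₀ = (-1, 5, -3)
w2 = Sw1 = (-8, 35, -33)
Sw2 = (-59, 282, -303)
w2·Sw2 = (-8)·(-59) + 35·282 + (-33)·(-303) = 20341; w2·w2 = (-8)·(-8) + 35·35 + (-33)·(-33) = 2378
λ ≈ 20341/2378 = 8.5538

8.5538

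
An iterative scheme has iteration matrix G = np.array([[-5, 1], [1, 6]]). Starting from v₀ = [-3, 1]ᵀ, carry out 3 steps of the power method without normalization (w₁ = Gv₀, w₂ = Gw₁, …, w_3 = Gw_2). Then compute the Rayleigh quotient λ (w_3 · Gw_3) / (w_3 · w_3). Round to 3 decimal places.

-3.519

w1 = Gv₀ = (16, 3)
w2 = Gw1 = (-77, 34)
w3 = Gw2 = (419, 127)
Gw3 = (-1968, 1181)
w3·Gw3 = 419·(-1968) + 127·1181 = -674605; w3·w3 = 419·419 + 127·127 = 191690
λ ≈ -674605/191690 = -3.519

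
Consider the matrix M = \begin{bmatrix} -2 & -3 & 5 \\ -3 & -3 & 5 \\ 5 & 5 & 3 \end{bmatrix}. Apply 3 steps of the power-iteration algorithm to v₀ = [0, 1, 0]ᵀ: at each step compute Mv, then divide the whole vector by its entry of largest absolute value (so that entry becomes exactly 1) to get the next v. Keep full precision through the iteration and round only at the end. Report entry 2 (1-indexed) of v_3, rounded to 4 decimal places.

-0.8757

Mv0 = (-3.00000, -3.00000, 5.00000); divide by 5.00000 → v1 = (-0.60000, -0.60000, 1.00000)
Mv1 = (8.00000, 8.60000, -3.00000); divide by 8.60000 → v2 = (0.93023, 1.00000, -0.34884)
Mv2 = (-6.60465, -7.53488, 8.60465); divide by 8.60465 → v3 = (-0.76757, -0.87568, 1.00000)
Requested entry of v3: -324/370 = -0.8757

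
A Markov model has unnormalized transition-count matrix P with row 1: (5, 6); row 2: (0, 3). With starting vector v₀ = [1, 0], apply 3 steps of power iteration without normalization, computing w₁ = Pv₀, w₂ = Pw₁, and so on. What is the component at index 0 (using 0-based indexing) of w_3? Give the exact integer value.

w1 = Pv₀ = (5·1 + 6·0; 0·1 + 3·0) = (5, 0)
w2 = Pw1 = (5·5 + 6·0; 0·5 + 3·0) = (25, 0)
w3 = Pw2 = (125, 0)
The requested component of w3 is 125.

125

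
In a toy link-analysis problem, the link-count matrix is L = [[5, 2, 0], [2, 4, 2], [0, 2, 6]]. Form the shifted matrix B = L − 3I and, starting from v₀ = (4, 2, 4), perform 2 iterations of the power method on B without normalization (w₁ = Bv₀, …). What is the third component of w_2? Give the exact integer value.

B = L − 3I has rows (2, 2, 0); (2, 1, 2); (0, 2, 3)
w1 = Bv₀ = (12, 18, 16)
w2 = Bw1 = (60, 74, 84)
Requested component of w2: 84

84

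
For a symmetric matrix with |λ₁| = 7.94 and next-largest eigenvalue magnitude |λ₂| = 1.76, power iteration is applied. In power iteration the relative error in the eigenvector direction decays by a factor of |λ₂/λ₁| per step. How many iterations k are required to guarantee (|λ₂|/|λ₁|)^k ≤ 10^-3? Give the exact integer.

|λ₂/λ₁| = 1.76/7.94 = 0.22166
Need k ≥ ln(10^-3) / ln(0.22166) = -6.9078 / -1.5066 ≈ 4.585
Smallest integer k satisfying the bound: 5

5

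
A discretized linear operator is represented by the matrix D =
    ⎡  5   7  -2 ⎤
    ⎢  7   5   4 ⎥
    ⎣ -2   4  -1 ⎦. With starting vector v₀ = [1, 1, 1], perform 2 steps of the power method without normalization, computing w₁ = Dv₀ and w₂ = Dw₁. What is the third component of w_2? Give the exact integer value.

w1 = Dv₀ = (5·1 + 7·1 + (-2)·1; 7·1 + 5·1 + 4·1; (-2)·1 + 4·1 + (-1)·1) = (10, 16, 1)
w2 = Dw1 = (5·10 + 7·16 + (-2)·1; 7·10 + 5·16 + 4·1; (-2)·10 + 4·16 + (-1)·1) = (160, 154, 43)
The requested component of w2 is 43.

43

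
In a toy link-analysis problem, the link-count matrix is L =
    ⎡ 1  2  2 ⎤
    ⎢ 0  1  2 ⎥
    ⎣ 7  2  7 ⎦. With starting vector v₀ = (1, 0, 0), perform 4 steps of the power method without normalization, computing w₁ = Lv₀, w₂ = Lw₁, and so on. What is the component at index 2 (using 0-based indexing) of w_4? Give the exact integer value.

w1 = Lv₀ = (1·1 + 2·0 + 2·0; 0·1 + 1·0 + 2·0; 7·1 + 2·0 + 7·0) = (1, 0, 7)
w2 = Lw1 = (1·1 + 2·0 + 2·7; 0·1 + 1·0 + 2·7; 7·1 + 2·0 + 7·7) = (15, 14, 56)
w3 = Lw2 = (155, 126, 525)
w4 = Lw3 = (1457, 1176, 5012)
The requested component of w4 is 5012.

5012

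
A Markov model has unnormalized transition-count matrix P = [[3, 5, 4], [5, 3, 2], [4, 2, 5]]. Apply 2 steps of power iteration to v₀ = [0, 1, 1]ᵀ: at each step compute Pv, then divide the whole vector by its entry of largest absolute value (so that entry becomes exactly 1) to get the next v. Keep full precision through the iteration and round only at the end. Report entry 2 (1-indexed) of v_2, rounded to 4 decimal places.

Pv0 = (9.00000, 5.00000, 7.00000); divide by 9.00000 → v1 = (1.00000, 0.55556, 0.77778)
Pv1 = (8.88889, 8.22222, 9.00000); divide by 9.00000 → v2 = (0.98765, 0.91358, 1.00000)
Requested entry of v2: 74/81 = 0.9136

0.9136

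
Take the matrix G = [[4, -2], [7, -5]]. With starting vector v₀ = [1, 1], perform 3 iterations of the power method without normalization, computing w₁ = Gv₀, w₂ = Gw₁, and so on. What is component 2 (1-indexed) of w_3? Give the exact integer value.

8

w1 = Gv₀ = (2, 2)
w2 = Gw1 = (4, 4)
w3 = Gw2 = (8, 8)
The requested component of w3 is 8.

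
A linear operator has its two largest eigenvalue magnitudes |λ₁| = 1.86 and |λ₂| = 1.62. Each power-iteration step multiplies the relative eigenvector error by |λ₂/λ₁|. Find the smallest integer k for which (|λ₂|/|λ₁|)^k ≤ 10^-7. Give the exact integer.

|λ₂/λ₁| = 1.62/1.86 = 0.87097
Need k ≥ ln(10^-7) / ln(0.87097) = -16.1181 / -0.1382 ≈ 116.671
Smallest integer k satisfying the bound: 117

117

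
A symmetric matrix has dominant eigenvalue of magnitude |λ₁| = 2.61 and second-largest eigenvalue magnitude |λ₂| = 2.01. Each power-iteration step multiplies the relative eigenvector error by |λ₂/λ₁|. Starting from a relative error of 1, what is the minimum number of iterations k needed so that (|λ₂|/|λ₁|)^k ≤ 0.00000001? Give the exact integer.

71

|λ₂/λ₁| = 2.01/2.61 = 0.77011
Need k ≥ ln(0.00000001) / ln(0.77011) = -18.4207 / -0.2612 ≈ 70.519
Smallest integer k satisfying the bound: 71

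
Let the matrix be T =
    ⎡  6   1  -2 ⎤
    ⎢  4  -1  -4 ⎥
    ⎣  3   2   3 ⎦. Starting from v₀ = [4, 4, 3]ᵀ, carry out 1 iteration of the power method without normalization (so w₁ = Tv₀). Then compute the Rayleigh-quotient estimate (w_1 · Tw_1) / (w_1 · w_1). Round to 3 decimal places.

w1 = Tv₀ = (22, 0, 29)
Tw1 = (74, -28, 153)
w1·Tw1 = 22·74 + 0·(-28) + 29·153 = 6065; w1·w1 = 22·22 + 0·0 + 29·29 = 1325
λ ≈ 6065/1325 = 4.577

4.577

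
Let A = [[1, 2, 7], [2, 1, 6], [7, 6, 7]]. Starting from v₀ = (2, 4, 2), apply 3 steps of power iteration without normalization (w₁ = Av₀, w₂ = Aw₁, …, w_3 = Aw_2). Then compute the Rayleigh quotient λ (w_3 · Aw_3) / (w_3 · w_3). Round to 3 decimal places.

14.424

w1 = Av₀ = (1·2 + 2·4 + 7·2; 2·2 + 1·4 + 6·2; 7·2 + 6·4 + 7·2) = (24, 20, 52)
w2 = Aw1 = (1·24 + 2·20 + 7·52; 2·24 + 1·20 + 6·52; 7·24 + 6·20 + 7·52) = (428, 380, 652)
w3 = Aw2 = (5752, 5148, 9840)
Aw3 = (84928, 75692, 140032)
w3·Aw3 = 5752·84928 + 5148·75692 + 9840·140032 = 2256083152; w3·w3 = 5752·5752 + 5148·5148 + 9840·9840 = 156413008
λ ≈ 2256083152/156413008 = 14.424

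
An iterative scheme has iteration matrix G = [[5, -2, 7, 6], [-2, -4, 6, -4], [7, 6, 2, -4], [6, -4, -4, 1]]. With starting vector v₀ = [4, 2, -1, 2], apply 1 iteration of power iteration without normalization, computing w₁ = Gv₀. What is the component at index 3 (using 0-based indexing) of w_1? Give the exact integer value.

22

w1 = Gv₀ = (5·4 + (-2)·2 + 7·(-1) + 6·2; (-2)·4 + (-4)·2 + 6·(-1) + (-4)·2; 7·4 + 6·2 + 2·(-1) + (-4)·2; 6·4 + (-4)·2 + (-4)·(-1) + 1·2) = (21, -30, 30, 22)
The requested component of w1 is 22.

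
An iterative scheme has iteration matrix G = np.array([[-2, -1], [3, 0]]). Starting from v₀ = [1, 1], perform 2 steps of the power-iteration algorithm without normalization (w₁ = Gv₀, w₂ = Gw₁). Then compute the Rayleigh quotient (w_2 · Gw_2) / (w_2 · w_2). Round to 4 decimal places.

w1 = Gv₀ = ((-2)·1 + (-1)·1; 3·1 + 0·1) = (-3, 3)
w2 = Gw1 = ((-2)·(-3) + (-1)·3; 3·(-3) + 0·3) = (3, -9)
Gw2 = (3, 9)
w2·Gw2 = 3·3 + (-9)·9 = -72; w2·w2 = 3·3 + (-9)·(-9) = 90
λ ≈ -72/90 = -0.8000

λ ≈ -0.8000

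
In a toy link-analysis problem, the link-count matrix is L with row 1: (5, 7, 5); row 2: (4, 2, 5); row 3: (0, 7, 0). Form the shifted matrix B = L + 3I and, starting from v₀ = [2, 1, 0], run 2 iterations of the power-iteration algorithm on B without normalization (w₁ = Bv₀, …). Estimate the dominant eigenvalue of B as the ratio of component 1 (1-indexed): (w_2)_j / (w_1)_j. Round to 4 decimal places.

13.4783

B = L + 3I has rows (8, 7, 5); (4, 5, 5); (0, 7, 3)
w1 = Bv₀ = (23, 13, 7)
w2 = Bw1 = (310, 192, 112)
Ratio: 310/23 = 13.4783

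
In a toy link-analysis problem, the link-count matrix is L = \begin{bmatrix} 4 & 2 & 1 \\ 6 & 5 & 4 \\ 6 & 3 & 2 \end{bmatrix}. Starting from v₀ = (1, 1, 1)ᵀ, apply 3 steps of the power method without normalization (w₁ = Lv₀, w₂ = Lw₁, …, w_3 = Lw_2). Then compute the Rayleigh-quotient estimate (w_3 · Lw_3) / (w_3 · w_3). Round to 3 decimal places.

w1 = Lv₀ = (4·1 + 2·1 + 1·1; 6·1 + 5·1 + 4·1; 6·1 + 3·1 + 2·1) = (7, 15, 11)
w2 = Lw1 = (4·7 + 2·15 + 1·11; 6·7 + 5·15 + 4·11; 6·7 + 3·15 + 2·11) = (69, 161, 109)
w3 = Lw2 = (707, 1655, 1115)
Lw3 = (7253, 16977, 11437)
w3·Lw3 = 707·7253 + 1655·16977 + 1115·11437 = 45977061; w3·w3 = 707·707 + 1655·1655 + 1115·1115 = 4482099
λ ≈ 45977061/4482099 = 10.258

λ ≈ 10.258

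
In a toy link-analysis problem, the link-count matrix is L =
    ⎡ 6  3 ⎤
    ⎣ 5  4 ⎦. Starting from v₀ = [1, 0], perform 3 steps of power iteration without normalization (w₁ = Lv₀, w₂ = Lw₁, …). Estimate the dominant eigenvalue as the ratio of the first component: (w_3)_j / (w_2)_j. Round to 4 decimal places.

w1 = Lv₀ = (6, 5)
w2 = Lw1 = (51, 50)
w3 = Lw2 = (456, 455)
Ratio at component: 456 / 51 = 8.9412

8.9412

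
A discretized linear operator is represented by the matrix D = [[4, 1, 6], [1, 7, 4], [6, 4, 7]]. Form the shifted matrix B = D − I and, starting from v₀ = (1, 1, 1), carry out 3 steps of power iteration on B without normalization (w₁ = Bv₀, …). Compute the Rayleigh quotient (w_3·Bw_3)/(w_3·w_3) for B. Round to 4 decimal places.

12.8255

B = D − I has rows (3, 1, 6); (1, 6, 4); (6, 4, 6)
w1 = Bv₀ = (10, 11, 16)
w2 = Bw1 = (137, 140, 200)
w3 = Bw2 = (1751, 1777, 2582)
Bw3 = (22522, 22741, 33106)
w3·Bw3 = 165326471; w3·w3 = 12890454; μ ≈ 165326471/12890454 = 12.8255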